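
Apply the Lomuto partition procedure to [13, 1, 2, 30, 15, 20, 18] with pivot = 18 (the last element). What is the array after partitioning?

Lomuto partition with pivot = 18:

Initial array: [13, 1, 2, 30, 15, 20, 18]

arr[0]=13 <= 18: swap with position 0, array becomes [13, 1, 2, 30, 15, 20, 18]
arr[1]=1 <= 18: swap with position 1, array becomes [13, 1, 2, 30, 15, 20, 18]
arr[2]=2 <= 18: swap with position 2, array becomes [13, 1, 2, 30, 15, 20, 18]
arr[3]=30 > 18: no swap
arr[4]=15 <= 18: swap with position 3, array becomes [13, 1, 2, 15, 30, 20, 18]
arr[5]=20 > 18: no swap

Place pivot at position 4: [13, 1, 2, 15, 18, 20, 30]
Pivot position: 4

After partitioning with pivot 18, the array becomes [13, 1, 2, 15, 18, 20, 30]. The pivot is placed at index 4. All elements to the left of the pivot are <= 18, and all elements to the right are > 18.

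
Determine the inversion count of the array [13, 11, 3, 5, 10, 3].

Finding inversions in [13, 11, 3, 5, 10, 3]:

(0, 1): arr[0]=13 > arr[1]=11
(0, 2): arr[0]=13 > arr[2]=3
(0, 3): arr[0]=13 > arr[3]=5
(0, 4): arr[0]=13 > arr[4]=10
(0, 5): arr[0]=13 > arr[5]=3
(1, 2): arr[1]=11 > arr[2]=3
(1, 3): arr[1]=11 > arr[3]=5
(1, 4): arr[1]=11 > arr[4]=10
(1, 5): arr[1]=11 > arr[5]=3
(3, 5): arr[3]=5 > arr[5]=3
(4, 5): arr[4]=10 > arr[5]=3

Total inversions: 11

The array has 11 inversion(s): (0,1), (0,2), (0,3), (0,4), (0,5), (1,2), (1,3), (1,4), (1,5), (3,5), (4,5). Each pair (i,j) satisfies i < j and arr[i] > arr[j].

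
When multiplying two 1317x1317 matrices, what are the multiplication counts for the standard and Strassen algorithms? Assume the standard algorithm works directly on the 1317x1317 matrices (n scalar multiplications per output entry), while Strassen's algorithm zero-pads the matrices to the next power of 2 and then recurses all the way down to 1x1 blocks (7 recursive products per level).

Matrix multiplication for 1317x1317 matrices:

Strassen's algorithm requires power-of-2 dimensions. Pad 1317x1317 to 2048x2048 (next power of 2).

Standard algorithm: 1317^3 = 2284322013 multiplications
Strassen's algorithm: 7^(log2(2048)) = 7^11 = 1977326743 multiplications
Savings: 2284322013 - 1977326743 = 306995270 multiplications

Standard: 2284322013 multiplications (1317^3). Strassen: 1977326743 multiplications (7^11, after padding to 2048x2048). Strassen reduces 8 recursive multiplications to 7 at each level.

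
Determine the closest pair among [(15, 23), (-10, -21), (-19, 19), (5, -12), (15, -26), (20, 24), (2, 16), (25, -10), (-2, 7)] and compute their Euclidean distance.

Computing all pairwise distances among 9 points:

d((15, 23), (-10, -21)) = 50.6063
d((15, 23), (-19, 19)) = 34.2345
d((15, 23), (5, -12)) = 36.4005
d((15, 23), (15, -26)) = 49.0
d((15, 23), (20, 24)) = 5.099 <-- minimum
d((15, 23), (2, 16)) = 14.7648
d((15, 23), (25, -10)) = 34.4819
d((15, 23), (-2, 7)) = 23.3452
d((-10, -21), (-19, 19)) = 41.0
d((-10, -21), (5, -12)) = 17.4929
d((-10, -21), (15, -26)) = 25.4951
d((-10, -21), (20, 24)) = 54.0833
d((-10, -21), (2, 16)) = 38.8973
d((-10, -21), (25, -10)) = 36.6879
d((-10, -21), (-2, 7)) = 29.1204
d((-19, 19), (5, -12)) = 39.2046
d((-19, 19), (15, -26)) = 56.4004
d((-19, 19), (20, 24)) = 39.3192
d((-19, 19), (2, 16)) = 21.2132
d((-19, 19), (25, -10)) = 52.6972
d((-19, 19), (-2, 7)) = 20.8087
d((5, -12), (15, -26)) = 17.2047
d((5, -12), (20, 24)) = 39.0
d((5, -12), (2, 16)) = 28.1603
d((5, -12), (25, -10)) = 20.0998
d((5, -12), (-2, 7)) = 20.2485
d((15, -26), (20, 24)) = 50.2494
d((15, -26), (2, 16)) = 43.9659
d((15, -26), (25, -10)) = 18.868
d((15, -26), (-2, 7)) = 37.1214
d((20, 24), (2, 16)) = 19.6977
d((20, 24), (25, -10)) = 34.3657
d((20, 24), (-2, 7)) = 27.8029
d((2, 16), (25, -10)) = 34.7131
d((2, 16), (-2, 7)) = 9.8489
d((25, -10), (-2, 7)) = 31.9061

Closest pair: (15, 23) and (20, 24) with distance 5.099

The closest pair is (15, 23) and (20, 24) with Euclidean distance 5.099. For 9 points, brute-force pairwise comparison is shown above. For large n, the divide-and-conquer algorithm (sort by x, recurse on halves, check the dividing strip) achieves O(n log n).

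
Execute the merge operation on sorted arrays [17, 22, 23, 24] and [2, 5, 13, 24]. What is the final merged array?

Merging process:

Compare 17 vs 2: take 2 from right. Merged: [2]
Compare 17 vs 5: take 5 from right. Merged: [2, 5]
Compare 17 vs 13: take 13 from right. Merged: [2, 5, 13]
Compare 17 vs 24: take 17 from left. Merged: [2, 5, 13, 17]
Compare 22 vs 24: take 22 from left. Merged: [2, 5, 13, 17, 22]
Compare 23 vs 24: take 23 from left. Merged: [2, 5, 13, 17, 22, 23]
Compare 24 vs 24: take 24 from left. Merged: [2, 5, 13, 17, 22, 23, 24]
Append remaining from right: [24]. Merged: [2, 5, 13, 17, 22, 23, 24, 24]

Final merged array: [2, 5, 13, 17, 22, 23, 24, 24]
Total comparisons: 7

The merged array is [2, 5, 13, 17, 22, 23, 24, 24], requiring 7 comparisons. The merge step runs in O(n) time where n is the total number of elements.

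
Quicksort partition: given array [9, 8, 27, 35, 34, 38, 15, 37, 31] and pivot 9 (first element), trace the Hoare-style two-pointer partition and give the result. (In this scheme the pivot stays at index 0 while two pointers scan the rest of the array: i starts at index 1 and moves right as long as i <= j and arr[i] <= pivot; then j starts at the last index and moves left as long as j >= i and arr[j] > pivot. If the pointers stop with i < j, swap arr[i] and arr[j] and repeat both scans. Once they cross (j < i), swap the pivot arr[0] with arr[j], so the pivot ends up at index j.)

Hoare-style two-pointer partition with pivot = 9:

Initial array: [9, 8, 27, 35, 34, 38, 15, 37, 31]

Pointers start at i = 1, j = 8.
i ends at 2, j ends at 1: the pointers have crossed (j < i), so scanning stops.

Swap pivot arr[0] with arr[1] to place pivot at position 1: [8, 9, 27, 35, 34, 38, 15, 37, 31]
Pivot position: 1

After partitioning with pivot 9, the array becomes [8, 9, 27, 35, 34, 38, 15, 37, 31]. The pivot is placed at index 1. All elements to the left of the pivot are <= 9, and all elements to the right are > 9.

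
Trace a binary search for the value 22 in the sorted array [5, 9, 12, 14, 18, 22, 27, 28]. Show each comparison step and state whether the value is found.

Binary search for 22 in [5, 9, 12, 14, 18, 22, 27, 28]:

lo=0, hi=7, mid=3, arr[mid]=14 -> 14 < 22, search right half
lo=4, hi=7, mid=5, arr[mid]=22 -> Found target at index 5!

Binary search finds 22 at index 5 after 2 comparisons. The search repeatedly halves the search space by comparing with the middle element.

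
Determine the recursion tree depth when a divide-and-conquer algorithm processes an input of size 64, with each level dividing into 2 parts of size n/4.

For divide and conquer with division factor 4:

Problem sizes at each level:
Level 0: 64
Level 1: 16
Level 2: 4
Level 3: 1

The root is level 0 and the size-1 base case is level 3 (the tree spans levels 0 through 3, i.e. 4 levels counting the root), so the depth is the number of divisions: log_4(64) = 3

The recursion tree depth is log_4(64) = 3. At each level, the problem size is divided by 4, so it takes 3 divisions to reduce to a base case of size 1. The algorithm makes 2 recursive calls at each level.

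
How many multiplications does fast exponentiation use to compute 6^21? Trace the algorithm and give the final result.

Computing 6^21 by squaring (build up from 6^1; each line after the first costs one multiplication):

6^1 = 6
6^2 = (6^1)^2 = 6^2 = 36
6^4 = (6^2)^2 = 36^2 = 1296
6^5 = 6 * 6^4 = 6 * 1296 = 7776
6^10 = (6^5)^2 = 7776^2 = 60466176
6^20 = (6^10)^2 = 60466176^2 = 3656158440062976
6^21 = 6 * 6^20 = 6 * 3656158440062976 = 21936950640377856

Result: 21936950640377856
Multiplications needed: 6 (6 lines after 6^1)

6^21 = 21936950640377856. Using exponentiation by squaring, this requires 6 multiplications. The key idea: if the exponent is even, square the half-power; if odd, multiply by the base once.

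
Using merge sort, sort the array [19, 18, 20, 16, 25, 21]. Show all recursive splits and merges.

Merge sort trace:

Split: [19, 18, 20, 16, 25, 21] -> [19, 18, 20] and [16, 25, 21]
  Split: [19, 18, 20] -> [19] and [18, 20]
    Split: [18, 20] -> [18] and [20]
    Merge: [18] + [20] -> [18, 20]
  Merge: [19] + [18, 20] -> [18, 19, 20]
  Split: [16, 25, 21] -> [16] and [25, 21]
    Split: [25, 21] -> [25] and [21]
    Merge: [25] + [21] -> [21, 25]
  Merge: [16] + [21, 25] -> [16, 21, 25]
Merge: [18, 19, 20] + [16, 21, 25] -> [16, 18, 19, 20, 21, 25]

Final sorted array: [16, 18, 19, 20, 21, 25]

The merge sort proceeds by recursively splitting the array and merging sorted halves.
After all merges, the sorted array is [16, 18, 19, 20, 21, 25].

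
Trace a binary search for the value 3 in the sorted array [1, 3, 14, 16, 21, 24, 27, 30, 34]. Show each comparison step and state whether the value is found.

Binary search for 3 in [1, 3, 14, 16, 21, 24, 27, 30, 34]:

lo=0, hi=8, mid=4, arr[mid]=21 -> 21 > 3, search left half
lo=0, hi=3, mid=1, arr[mid]=3 -> Found target at index 1!

Binary search finds 3 at index 1 after 2 comparisons. The search repeatedly halves the search space by comparing with the middle element.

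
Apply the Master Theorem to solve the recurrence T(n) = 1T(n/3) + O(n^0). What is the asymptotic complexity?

Master Theorem for T(n) = 1T(n/3) + O(n^0):

a = 1, b = 3, c = 0
log_b(a) = log_3(1) = 0.0000

Case 2: c = 0 = log_3(1) = 0.0000
T(n) = O(n^0 log n) = O(log n)

For T(n) = 1T(n/3) + O(n^0): log_3(1) = 0.0000. This is Case 2 of the Master Theorem (c = log_b(a), equal work at all levels), giving O(log n).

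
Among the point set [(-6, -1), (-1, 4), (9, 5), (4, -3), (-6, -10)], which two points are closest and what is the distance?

Computing all pairwise distances among 5 points:

d((-6, -1), (-1, 4)) = 7.0711 <-- minimum
d((-6, -1), (9, 5)) = 16.1555
d((-6, -1), (4, -3)) = 10.198
d((-6, -1), (-6, -10)) = 9.0
d((-1, 4), (9, 5)) = 10.0499
d((-1, 4), (4, -3)) = 8.6023
d((-1, 4), (-6, -10)) = 14.8661
d((9, 5), (4, -3)) = 9.434
d((9, 5), (-6, -10)) = 21.2132
d((4, -3), (-6, -10)) = 12.2066

Closest pair: (-6, -1) and (-1, 4) with distance 7.0711

The closest pair is (-6, -1) and (-1, 4) with Euclidean distance 7.0711. For 5 points, brute-force pairwise comparison is shown above. For large n, the divide-and-conquer algorithm (sort by x, recurse on halves, check the dividing strip) achieves O(n log n).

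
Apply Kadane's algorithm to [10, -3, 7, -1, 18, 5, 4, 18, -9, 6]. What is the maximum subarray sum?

Using Kadane's algorithm on [10, -3, 7, -1, 18, 5, 4, 18, -9, 6]:

Scanning through the array:
Position 1 (value -3): max_ending_here = 7, max_so_far = 10
Position 2 (value 7): max_ending_here = 14, max_so_far = 14
Position 3 (value -1): max_ending_here = 13, max_so_far = 14
Position 4 (value 18): max_ending_here = 31, max_so_far = 31
Position 5 (value 5): max_ending_here = 36, max_so_far = 36
Position 6 (value 4): max_ending_here = 40, max_so_far = 40
Position 7 (value 18): max_ending_here = 58, max_so_far = 58
Position 8 (value -9): max_ending_here = 49, max_so_far = 58
Position 9 (value 6): max_ending_here = 55, max_so_far = 58

Maximum subarray: [10, -3, 7, -1, 18, 5, 4, 18]
Maximum sum: 58

The maximum subarray is [10, -3, 7, -1, 18, 5, 4, 18] with sum 58. This subarray runs from index 0 to index 7.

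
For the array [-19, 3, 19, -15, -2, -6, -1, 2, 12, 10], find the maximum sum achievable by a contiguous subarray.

Using Kadane's algorithm on [-19, 3, 19, -15, -2, -6, -1, 2, 12, 10]:

Scanning through the array:
Position 1 (value 3): max_ending_here = 3, max_so_far = 3
Position 2 (value 19): max_ending_here = 22, max_so_far = 22
Position 3 (value -15): max_ending_here = 7, max_so_far = 22
Position 4 (value -2): max_ending_here = 5, max_so_far = 22
Position 5 (value -6): max_ending_here = -1, max_so_far = 22
Position 6 (value -1): max_ending_here = -1, max_so_far = 22
Position 7 (value 2): max_ending_here = 2, max_so_far = 22
Position 8 (value 12): max_ending_here = 14, max_so_far = 22
Position 9 (value 10): max_ending_here = 24, max_so_far = 24

Maximum subarray: [2, 12, 10]
Maximum sum: 24

The maximum subarray is [2, 12, 10] with sum 24. This subarray runs from index 7 to index 9.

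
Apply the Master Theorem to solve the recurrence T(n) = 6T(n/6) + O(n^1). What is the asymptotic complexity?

Master Theorem for T(n) = 6T(n/6) + O(n^1):

a = 6, b = 6, c = 1
log_b(a) = log_6(6) = 1.0000

Case 2: c = 1 = log_6(6) = 1.0000
T(n) = O(n^1 log n) = O(n log n)

For T(n) = 6T(n/6) + O(n^1): log_6(6) = 1.0000. This is Case 2 of the Master Theorem (c = log_b(a), equal work at all levels), giving O(n log n).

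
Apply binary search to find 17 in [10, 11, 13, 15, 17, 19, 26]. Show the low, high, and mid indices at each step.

Binary search for 17 in [10, 11, 13, 15, 17, 19, 26]:

lo=0, hi=6, mid=3, arr[mid]=15 -> 15 < 17, search right half
lo=4, hi=6, mid=5, arr[mid]=19 -> 19 > 17, search left half
lo=4, hi=4, mid=4, arr[mid]=17 -> Found target at index 4!

Binary search finds 17 at index 4 after 3 comparisons. The search repeatedly halves the search space by comparing with the middle element.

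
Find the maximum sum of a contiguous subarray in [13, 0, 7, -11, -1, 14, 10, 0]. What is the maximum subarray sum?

Using Kadane's algorithm on [13, 0, 7, -11, -1, 14, 10, 0]:

Scanning through the array:
Position 1 (value 0): max_ending_here = 13, max_so_far = 13
Position 2 (value 7): max_ending_here = 20, max_so_far = 20
Position 3 (value -11): max_ending_here = 9, max_so_far = 20
Position 4 (value -1): max_ending_here = 8, max_so_far = 20
Position 5 (value 14): max_ending_here = 22, max_so_far = 22
Position 6 (value 10): max_ending_here = 32, max_so_far = 32
Position 7 (value 0): max_ending_here = 32, max_so_far = 32

Maximum subarray: [13, 0, 7, -11, -1, 14, 10]
Maximum sum: 32

The maximum subarray is [13, 0, 7, -11, -1, 14, 10] with sum 32. This subarray runs from index 0 to index 6.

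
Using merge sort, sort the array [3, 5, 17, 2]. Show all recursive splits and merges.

Merge sort trace:

Split: [3, 5, 17, 2] -> [3, 5] and [17, 2]
  Split: [3, 5] -> [3] and [5]
  Merge: [3] + [5] -> [3, 5]
  Split: [17, 2] -> [17] and [2]
  Merge: [17] + [2] -> [2, 17]
Merge: [3, 5] + [2, 17] -> [2, 3, 5, 17]

Final sorted array: [2, 3, 5, 17]

The merge sort proceeds by recursively splitting the array and merging sorted halves.
After all merges, the sorted array is [2, 3, 5, 17].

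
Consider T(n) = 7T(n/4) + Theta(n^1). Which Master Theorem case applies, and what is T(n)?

Master Theorem for T(n) = 7T(n/4) + O(n^1):

a = 7, b = 4, c = 1
log_b(a) = log_4(7) = 1.4037

Case 1: c = 1 < log_4(7) = 1.4037
T(n) = O(n^(log_4 7))

For T(n) = 7T(n/4) + O(n^1): log_4(7) = 1.4037. This is Case 1 of the Master Theorem (c < log_b(a), work dominated by leaves), giving O(n^(log_4 7)).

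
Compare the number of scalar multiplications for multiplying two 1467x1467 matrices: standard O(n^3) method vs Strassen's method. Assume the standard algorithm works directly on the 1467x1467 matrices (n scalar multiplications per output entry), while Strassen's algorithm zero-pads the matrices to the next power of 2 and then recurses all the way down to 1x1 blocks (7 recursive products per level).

Matrix multiplication for 1467x1467 matrices:

Strassen's algorithm requires power-of-2 dimensions. Pad 1467x1467 to 2048x2048 (next power of 2).

Standard algorithm: 1467^3 = 3157114563 multiplications
Strassen's algorithm: 7^(log2(2048)) = 7^11 = 1977326743 multiplications
Savings: 3157114563 - 1977326743 = 1179787820 multiplications

Standard: 3157114563 multiplications (1467^3). Strassen: 1977326743 multiplications (7^11, after padding to 2048x2048). Strassen reduces 8 recursive multiplications to 7 at each level.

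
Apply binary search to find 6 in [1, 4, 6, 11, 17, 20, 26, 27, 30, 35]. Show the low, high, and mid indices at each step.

Binary search for 6 in [1, 4, 6, 11, 17, 20, 26, 27, 30, 35]:

lo=0, hi=9, mid=4, arr[mid]=17 -> 17 > 6, search left half
lo=0, hi=3, mid=1, arr[mid]=4 -> 4 < 6, search right half
lo=2, hi=3, mid=2, arr[mid]=6 -> Found target at index 2!

Binary search finds 6 at index 2 after 3 comparisons. The search repeatedly halves the search space by comparing with the middle element.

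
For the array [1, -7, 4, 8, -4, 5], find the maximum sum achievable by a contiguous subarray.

Using Kadane's algorithm on [1, -7, 4, 8, -4, 5]:

Scanning through the array:
Position 1 (value -7): max_ending_here = -6, max_so_far = 1
Position 2 (value 4): max_ending_here = 4, max_so_far = 4
Position 3 (value 8): max_ending_here = 12, max_so_far = 12
Position 4 (value -4): max_ending_here = 8, max_so_far = 12
Position 5 (value 5): max_ending_here = 13, max_so_far = 13

Maximum subarray: [4, 8, -4, 5]
Maximum sum: 13

The maximum subarray is [4, 8, -4, 5] with sum 13. This subarray runs from index 2 to index 5.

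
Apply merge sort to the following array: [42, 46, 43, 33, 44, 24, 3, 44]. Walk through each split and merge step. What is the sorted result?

Merge sort trace:

Split: [42, 46, 43, 33, 44, 24, 3, 44] -> [42, 46, 43, 33] and [44, 24, 3, 44]
  Split: [42, 46, 43, 33] -> [42, 46] and [43, 33]
    Split: [42, 46] -> [42] and [46]
    Merge: [42] + [46] -> [42, 46]
    Split: [43, 33] -> [43] and [33]
    Merge: [43] + [33] -> [33, 43]
  Merge: [42, 46] + [33, 43] -> [33, 42, 43, 46]
  Split: [44, 24, 3, 44] -> [44, 24] and [3, 44]
    Split: [44, 24] -> [44] and [24]
    Merge: [44] + [24] -> [24, 44]
    Split: [3, 44] -> [3] and [44]
    Merge: [3] + [44] -> [3, 44]
  Merge: [24, 44] + [3, 44] -> [3, 24, 44, 44]
Merge: [33, 42, 43, 46] + [3, 24, 44, 44] -> [3, 24, 33, 42, 43, 44, 44, 46]

Final sorted array: [3, 24, 33, 42, 43, 44, 44, 46]

The merge sort proceeds by recursively splitting the array and merging sorted halves.
After all merges, the sorted array is [3, 24, 33, 42, 43, 44, 44, 46].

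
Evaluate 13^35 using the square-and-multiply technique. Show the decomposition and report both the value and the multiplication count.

Computing 13^35 by squaring (build up from 13^1; each line after the first costs one multiplication):

13^1 = 13
13^2 = (13^1)^2 = 13^2 = 169
13^4 = (13^2)^2 = 169^2 = 28561
13^8 = (13^4)^2 = 28561^2 = 815730721
13^16 = (13^8)^2 = 815730721^2 = 665416609183179841
13^17 = 13 * 13^16 = 13 * 665416609183179841 = 8650415919381337933
13^34 = (13^17)^2 = 8650415919381337933^2 = 74829695578286078013428929473144712489
13^35 = 13 * 13^34 = 13 * 74829695578286078013428929473144712489 = 972786042517719014174576083150881262357

Result: 972786042517719014174576083150881262357
Multiplications needed: 7 (7 lines after 13^1)

13^35 = 972786042517719014174576083150881262357. Using exponentiation by squaring, this requires 7 multiplications. The key idea: if the exponent is even, square the half-power; if odd, multiply by the base once.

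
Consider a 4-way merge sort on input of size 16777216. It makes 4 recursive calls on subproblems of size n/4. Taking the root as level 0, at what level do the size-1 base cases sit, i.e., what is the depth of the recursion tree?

For divide and conquer with division factor 4:

Problem sizes at each level:
Level 0: 16777216
Level 1: 4194304
Level 2: 1048576
Level 3: 262144
Level 4: 65536
Level 5: 16384
Level 6: 4096
Level 7: 1024
Level 8: 256
Level 9: 64
Level 10: 16
Level 11: 4
Level 12: 1

The root is level 0 and the size-1 base case is level 12 (the tree spans levels 0 through 12, i.e. 13 levels counting the root), so the depth is the number of divisions: log_4(16777216) = 12

The recursion tree depth is log_4(16777216) = 12. At each level, the problem size is divided by 4, so it takes 12 divisions to reduce to a base case of size 1. The algorithm makes 4 recursive calls at each level.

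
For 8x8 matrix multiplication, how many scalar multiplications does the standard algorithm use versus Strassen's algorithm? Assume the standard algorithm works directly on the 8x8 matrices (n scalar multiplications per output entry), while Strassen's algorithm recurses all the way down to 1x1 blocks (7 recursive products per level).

Matrix multiplication for 8x8 matrices:

Standard algorithm: 8^3 = 512 multiplications
Strassen's algorithm: 7^(log2(8)) = 7^3 = 343 multiplications
Savings: 512 - 343 = 169 multiplications

Standard: 512 multiplications (8^3). Strassen: 343 multiplications (7^3). Strassen reduces 8 recursive multiplications to 7 at each level.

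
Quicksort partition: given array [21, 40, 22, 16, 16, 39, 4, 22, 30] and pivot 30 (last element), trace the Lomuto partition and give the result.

Lomuto partition with pivot = 30:

Initial array: [21, 40, 22, 16, 16, 39, 4, 22, 30]

arr[0]=21 <= 30: swap with position 0, array becomes [21, 40, 22, 16, 16, 39, 4, 22, 30]
arr[1]=40 > 30: no swap
arr[2]=22 <= 30: swap with position 1, array becomes [21, 22, 40, 16, 16, 39, 4, 22, 30]
arr[3]=16 <= 30: swap with position 2, array becomes [21, 22, 16, 40, 16, 39, 4, 22, 30]
arr[4]=16 <= 30: swap with position 3, array becomes [21, 22, 16, 16, 40, 39, 4, 22, 30]
arr[5]=39 > 30: no swap
arr[6]=4 <= 30: swap with position 4, array becomes [21, 22, 16, 16, 4, 39, 40, 22, 30]
arr[7]=22 <= 30: swap with position 5, array becomes [21, 22, 16, 16, 4, 22, 40, 39, 30]

Place pivot at position 6: [21, 22, 16, 16, 4, 22, 30, 39, 40]
Pivot position: 6

After partitioning with pivot 30, the array becomes [21, 22, 16, 16, 4, 22, 30, 39, 40]. The pivot is placed at index 6. All elements to the left of the pivot are <= 30, and all elements to the right are > 30.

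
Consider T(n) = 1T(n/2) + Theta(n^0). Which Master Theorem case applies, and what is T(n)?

Master Theorem for T(n) = 1T(n/2) + O(n^0):

a = 1, b = 2, c = 0
log_b(a) = log_2(1) = 0.0000

Case 2: c = 0 = log_2(1) = 0.0000
T(n) = O(n^0 log n) = O(log n)

For T(n) = 1T(n/2) + O(n^0): log_2(1) = 0.0000. This is Case 2 of the Master Theorem (c = log_b(a), equal work at all levels), giving O(log n).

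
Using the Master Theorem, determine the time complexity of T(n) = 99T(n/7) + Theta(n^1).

Master Theorem for T(n) = 99T(n/7) + O(n^1):

a = 99, b = 7, c = 1
log_b(a) = log_7(99) = 2.3614

Case 1: c = 1 < log_7(99) = 2.3614
T(n) = O(n^(log_7 99))

For T(n) = 99T(n/7) + O(n^1): log_7(99) = 2.3614. This is Case 1 of the Master Theorem (c < log_b(a), work dominated by leaves), giving O(n^(log_7 99)).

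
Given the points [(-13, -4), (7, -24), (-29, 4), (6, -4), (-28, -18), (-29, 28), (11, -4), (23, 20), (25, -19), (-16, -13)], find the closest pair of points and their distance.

Computing all pairwise distances among 10 points:

d((-13, -4), (7, -24)) = 28.2843
d((-13, -4), (-29, 4)) = 17.8885
d((-13, -4), (6, -4)) = 19.0
d((-13, -4), (-28, -18)) = 20.5183
d((-13, -4), (-29, 28)) = 35.7771
d((-13, -4), (11, -4)) = 24.0
d((-13, -4), (23, 20)) = 43.2666
d((-13, -4), (25, -19)) = 40.8534
d((-13, -4), (-16, -13)) = 9.4868
d((7, -24), (-29, 4)) = 45.607
d((7, -24), (6, -4)) = 20.025
d((7, -24), (-28, -18)) = 35.5106
d((7, -24), (-29, 28)) = 63.2456
d((7, -24), (11, -4)) = 20.3961
d((7, -24), (23, 20)) = 46.8188
d((7, -24), (25, -19)) = 18.6815
d((7, -24), (-16, -13)) = 25.4951
d((-29, 4), (6, -4)) = 35.9026
d((-29, 4), (-28, -18)) = 22.0227
d((-29, 4), (-29, 28)) = 24.0
d((-29, 4), (11, -4)) = 40.7922
d((-29, 4), (23, 20)) = 54.4059
d((-29, 4), (25, -19)) = 58.6941
d((-29, 4), (-16, -13)) = 21.4009
d((6, -4), (-28, -18)) = 36.7696
d((6, -4), (-29, 28)) = 47.4236
d((6, -4), (11, -4)) = 5.0 <-- minimum
d((6, -4), (23, 20)) = 29.4109
d((6, -4), (25, -19)) = 24.2074
d((6, -4), (-16, -13)) = 23.7697
d((-28, -18), (-29, 28)) = 46.0109
d((-28, -18), (11, -4)) = 41.4367
d((-28, -18), (23, 20)) = 63.6003
d((-28, -18), (25, -19)) = 53.0094
d((-28, -18), (-16, -13)) = 13.0
d((-29, 28), (11, -4)) = 51.225
d((-29, 28), (23, 20)) = 52.6118
d((-29, 28), (25, -19)) = 71.5891
d((-29, 28), (-16, -13)) = 43.0116
d((11, -4), (23, 20)) = 26.8328
d((11, -4), (25, -19)) = 20.5183
d((11, -4), (-16, -13)) = 28.4605
d((23, 20), (25, -19)) = 39.0512
d((23, 20), (-16, -13)) = 51.0882
d((25, -19), (-16, -13)) = 41.4367

Closest pair: (6, -4) and (11, -4) with distance 5.0

The closest pair is (6, -4) and (11, -4) with Euclidean distance 5.0. For 10 points, brute-force pairwise comparison is shown above. For large n, the divide-and-conquer algorithm (sort by x, recurse on halves, check the dividing strip) achieves O(n log n).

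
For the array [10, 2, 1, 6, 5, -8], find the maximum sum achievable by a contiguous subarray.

Using Kadane's algorithm on [10, 2, 1, 6, 5, -8]:

Scanning through the array:
Position 1 (value 2): max_ending_here = 12, max_so_far = 12
Position 2 (value 1): max_ending_here = 13, max_so_far = 13
Position 3 (value 6): max_ending_here = 19, max_so_far = 19
Position 4 (value 5): max_ending_here = 24, max_so_far = 24
Position 5 (value -8): max_ending_here = 16, max_so_far = 24

Maximum subarray: [10, 2, 1, 6, 5]
Maximum sum: 24

The maximum subarray is [10, 2, 1, 6, 5] with sum 24. This subarray runs from index 0 to index 4.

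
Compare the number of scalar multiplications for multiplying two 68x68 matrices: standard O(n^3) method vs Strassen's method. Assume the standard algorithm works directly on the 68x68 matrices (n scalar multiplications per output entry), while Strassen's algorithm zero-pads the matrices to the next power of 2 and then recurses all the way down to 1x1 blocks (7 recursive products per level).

Matrix multiplication for 68x68 matrices:

Strassen's algorithm requires power-of-2 dimensions. Pad 68x68 to 128x128 (next power of 2).

Standard algorithm: 68^3 = 314432 multiplications
Strassen's algorithm: 7^(log2(128)) = 7^7 = 823543 multiplications
Difference: 314432 - 823543 = -509111 (Strassen uses MORE here due to padding overhead — for small or just-over-power-of-2 n, padding can outweigh the per-level savings)

Standard: 314432 multiplications (68^3). Strassen: 823543 multiplications (7^7, after padding to 128x128). Strassen reduces 8 recursive multiplications to 7 at each level.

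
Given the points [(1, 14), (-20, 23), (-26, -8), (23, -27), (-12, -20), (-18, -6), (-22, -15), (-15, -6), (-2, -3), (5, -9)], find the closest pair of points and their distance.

Computing all pairwise distances among 10 points:

d((1, 14), (-20, 23)) = 22.8473
d((1, 14), (-26, -8)) = 34.8281
d((1, 14), (23, -27)) = 46.5296
d((1, 14), (-12, -20)) = 36.4005
d((1, 14), (-18, -6)) = 27.5862
d((1, 14), (-22, -15)) = 37.0135
d((1, 14), (-15, -6)) = 25.6125
d((1, 14), (-2, -3)) = 17.2627
d((1, 14), (5, -9)) = 23.3452
d((-20, 23), (-26, -8)) = 31.5753
d((-20, 23), (23, -27)) = 65.9469
d((-20, 23), (-12, -20)) = 43.7379
d((-20, 23), (-18, -6)) = 29.0689
d((-20, 23), (-22, -15)) = 38.0526
d((-20, 23), (-15, -6)) = 29.4279
d((-20, 23), (-2, -3)) = 31.6228
d((-20, 23), (5, -9)) = 40.6079
d((-26, -8), (23, -27)) = 52.5547
d((-26, -8), (-12, -20)) = 18.4391
d((-26, -8), (-18, -6)) = 8.2462
d((-26, -8), (-22, -15)) = 8.0623
d((-26, -8), (-15, -6)) = 11.1803
d((-26, -8), (-2, -3)) = 24.5153
d((-26, -8), (5, -9)) = 31.0161
d((23, -27), (-12, -20)) = 35.6931
d((23, -27), (-18, -6)) = 46.0652
d((23, -27), (-22, -15)) = 46.5725
d((23, -27), (-15, -6)) = 43.4166
d((23, -27), (-2, -3)) = 34.6554
d((23, -27), (5, -9)) = 25.4558
d((-12, -20), (-18, -6)) = 15.2315
d((-12, -20), (-22, -15)) = 11.1803
d((-12, -20), (-15, -6)) = 14.3178
d((-12, -20), (-2, -3)) = 19.7231
d((-12, -20), (5, -9)) = 20.2485
d((-18, -6), (-22, -15)) = 9.8489
d((-18, -6), (-15, -6)) = 3.0 <-- minimum
d((-18, -6), (-2, -3)) = 16.2788
d((-18, -6), (5, -9)) = 23.1948
d((-22, -15), (-15, -6)) = 11.4018
d((-22, -15), (-2, -3)) = 23.3238
d((-22, -15), (5, -9)) = 27.6586
d((-15, -6), (-2, -3)) = 13.3417
d((-15, -6), (5, -9)) = 20.2237
d((-2, -3), (5, -9)) = 9.2195

Closest pair: (-18, -6) and (-15, -6) with distance 3.0

The closest pair is (-18, -6) and (-15, -6) with Euclidean distance 3.0. For 10 points, brute-force pairwise comparison is shown above. For large n, the divide-and-conquer algorithm (sort by x, recurse on halves, check the dividing strip) achieves O(n log n).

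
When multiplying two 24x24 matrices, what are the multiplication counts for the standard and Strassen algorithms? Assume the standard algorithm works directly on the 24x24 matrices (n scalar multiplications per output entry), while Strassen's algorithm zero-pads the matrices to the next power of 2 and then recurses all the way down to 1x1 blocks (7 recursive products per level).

Matrix multiplication for 24x24 matrices:

Strassen's algorithm requires power-of-2 dimensions. Pad 24x24 to 32x32 (next power of 2).

Standard algorithm: 24^3 = 13824 multiplications
Strassen's algorithm: 7^(log2(32)) = 7^5 = 16807 multiplications
Difference: 13824 - 16807 = -2983 (Strassen uses MORE here due to padding overhead — for small or just-over-power-of-2 n, padding can outweigh the per-level savings)

Standard: 13824 multiplications (24^3). Strassen: 16807 multiplications (7^5, after padding to 32x32). Strassen reduces 8 recursive multiplications to 7 at each level.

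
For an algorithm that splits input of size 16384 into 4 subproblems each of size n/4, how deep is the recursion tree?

For divide and conquer with division factor 4:

Problem sizes at each level:
Level 0: 16384
Level 1: 4096
Level 2: 1024
Level 3: 256
Level 4: 64
Level 5: 16
Level 6: 4
Level 7: 1

The root is level 0 and the size-1 base case is level 7 (the tree spans levels 0 through 7, i.e. 8 levels counting the root), so the depth is the number of divisions: log_4(16384) = 7

The recursion tree depth is log_4(16384) = 7. At each level, the problem size is divided by 4, so it takes 7 divisions to reduce to a base case of size 1. The algorithm makes 4 recursive calls at each level.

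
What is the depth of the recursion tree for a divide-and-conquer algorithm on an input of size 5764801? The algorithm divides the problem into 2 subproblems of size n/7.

For divide and conquer with division factor 7:

Problem sizes at each level:
Level 0: 5764801
Level 1: 823543
Level 2: 117649
Level 3: 16807
Level 4: 2401
Level 5: 343
Level 6: 49
Level 7: 7
Level 8: 1

The root is level 0 and the size-1 base case is level 8 (the tree spans levels 0 through 8, i.e. 9 levels counting the root), so the depth is the number of divisions: log_7(5764801) = 8

The recursion tree depth is log_7(5764801) = 8. At each level, the problem size is divided by 7, so it takes 8 divisions to reduce to a base case of size 1. The algorithm makes 2 recursive calls at each level.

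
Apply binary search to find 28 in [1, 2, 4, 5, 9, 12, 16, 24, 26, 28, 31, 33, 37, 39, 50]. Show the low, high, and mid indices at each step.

Binary search for 28 in [1, 2, 4, 5, 9, 12, 16, 24, 26, 28, 31, 33, 37, 39, 50]:

lo=0, hi=14, mid=7, arr[mid]=24 -> 24 < 28, search right half
lo=8, hi=14, mid=11, arr[mid]=33 -> 33 > 28, search left half
lo=8, hi=10, mid=9, arr[mid]=28 -> Found target at index 9!

Binary search finds 28 at index 9 after 3 comparisons. The search repeatedly halves the search space by comparing with the middle element.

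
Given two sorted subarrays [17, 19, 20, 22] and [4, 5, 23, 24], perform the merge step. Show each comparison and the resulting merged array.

Merging process:

Compare 17 vs 4: take 4 from right. Merged: [4]
Compare 17 vs 5: take 5 from right. Merged: [4, 5]
Compare 17 vs 23: take 17 from left. Merged: [4, 5, 17]
Compare 19 vs 23: take 19 from left. Merged: [4, 5, 17, 19]
Compare 20 vs 23: take 20 from left. Merged: [4, 5, 17, 19, 20]
Compare 22 vs 23: take 22 from left. Merged: [4, 5, 17, 19, 20, 22]
Append remaining from right: [23, 24]. Merged: [4, 5, 17, 19, 20, 22, 23, 24]

Final merged array: [4, 5, 17, 19, 20, 22, 23, 24]
Total comparisons: 6

The merged array is [4, 5, 17, 19, 20, 22, 23, 24], requiring 6 comparisons. The merge step runs in O(n) time where n is the total number of elements.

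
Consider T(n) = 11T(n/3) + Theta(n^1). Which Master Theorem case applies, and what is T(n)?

Master Theorem for T(n) = 11T(n/3) + O(n^1):

a = 11, b = 3, c = 1
log_b(a) = log_3(11) = 2.1827

Case 1: c = 1 < log_3(11) = 2.1827
T(n) = O(n^(log_3 11))

For T(n) = 11T(n/3) + O(n^1): log_3(11) = 2.1827. This is Case 1 of the Master Theorem (c < log_b(a), work dominated by leaves), giving O(n^(log_3 11)).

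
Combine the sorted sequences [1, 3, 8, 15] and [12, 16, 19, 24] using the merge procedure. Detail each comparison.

Merging process:

Compare 1 vs 12: take 1 from left. Merged: [1]
Compare 3 vs 12: take 3 from left. Merged: [1, 3]
Compare 8 vs 12: take 8 from left. Merged: [1, 3, 8]
Compare 15 vs 12: take 12 from right. Merged: [1, 3, 8, 12]
Compare 15 vs 16: take 15 from left. Merged: [1, 3, 8, 12, 15]
Append remaining from right: [16, 19, 24]. Merged: [1, 3, 8, 12, 15, 16, 19, 24]

Final merged array: [1, 3, 8, 12, 15, 16, 19, 24]
Total comparisons: 5

The merged array is [1, 3, 8, 12, 15, 16, 19, 24], requiring 5 comparisons. The merge step runs in O(n) time where n is the total number of elements.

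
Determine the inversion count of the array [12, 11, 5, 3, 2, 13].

Finding inversions in [12, 11, 5, 3, 2, 13]:

(0, 1): arr[0]=12 > arr[1]=11
(0, 2): arr[0]=12 > arr[2]=5
(0, 3): arr[0]=12 > arr[3]=3
(0, 4): arr[0]=12 > arr[4]=2
(1, 2): arr[1]=11 > arr[2]=5
(1, 3): arr[1]=11 > arr[3]=3
(1, 4): arr[1]=11 > arr[4]=2
(2, 3): arr[2]=5 > arr[3]=3
(2, 4): arr[2]=5 > arr[4]=2
(3, 4): arr[3]=3 > arr[4]=2

Total inversions: 10

The array has 10 inversion(s): (0,1), (0,2), (0,3), (0,4), (1,2), (1,3), (1,4), (2,3), (2,4), (3,4). Each pair (i,j) satisfies i < j and arr[i] > arr[j].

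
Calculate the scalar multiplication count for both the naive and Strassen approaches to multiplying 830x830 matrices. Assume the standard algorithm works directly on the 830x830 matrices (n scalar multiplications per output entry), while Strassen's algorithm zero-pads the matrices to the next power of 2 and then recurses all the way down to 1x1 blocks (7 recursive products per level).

Matrix multiplication for 830x830 matrices:

Strassen's algorithm requires power-of-2 dimensions. Pad 830x830 to 1024x1024 (next power of 2).

Standard algorithm: 830^3 = 571787000 multiplications
Strassen's algorithm: 7^(log2(1024)) = 7^10 = 282475249 multiplications
Savings: 571787000 - 282475249 = 289311751 multiplications

Standard: 571787000 multiplications (830^3). Strassen: 282475249 multiplications (7^10, after padding to 1024x1024). Strassen reduces 8 recursive multiplications to 7 at each level.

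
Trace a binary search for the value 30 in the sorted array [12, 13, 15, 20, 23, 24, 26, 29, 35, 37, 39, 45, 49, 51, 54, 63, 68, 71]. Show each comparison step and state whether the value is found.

Binary search for 30 in [12, 13, 15, 20, 23, 24, 26, 29, 35, 37, 39, 45, 49, 51, 54, 63, 68, 71]:

lo=0, hi=17, mid=8, arr[mid]=35 -> 35 > 30, search left half
lo=0, hi=7, mid=3, arr[mid]=20 -> 20 < 30, search right half
lo=4, hi=7, mid=5, arr[mid]=24 -> 24 < 30, search right half
lo=6, hi=7, mid=6, arr[mid]=26 -> 26 < 30, search right half
lo=7, hi=7, mid=7, arr[mid]=29 -> 29 < 30, search right half
lo=8 > hi=7, target 30 not found

Binary search determines that 30 is not in the array after 5 comparisons. The search space was exhausted without finding the target.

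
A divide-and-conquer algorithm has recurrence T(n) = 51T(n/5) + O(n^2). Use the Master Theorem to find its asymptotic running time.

Master Theorem for T(n) = 51T(n/5) + O(n^2):

a = 51, b = 5, c = 2
log_b(a) = log_5(51) = 2.4430

Case 1: c = 2 < log_5(51) = 2.4430
T(n) = O(n^(log_5 51))

For T(n) = 51T(n/5) + O(n^2): log_5(51) = 2.4430. This is Case 1 of the Master Theorem (c < log_b(a), work dominated by leaves), giving O(n^(log_5 51)).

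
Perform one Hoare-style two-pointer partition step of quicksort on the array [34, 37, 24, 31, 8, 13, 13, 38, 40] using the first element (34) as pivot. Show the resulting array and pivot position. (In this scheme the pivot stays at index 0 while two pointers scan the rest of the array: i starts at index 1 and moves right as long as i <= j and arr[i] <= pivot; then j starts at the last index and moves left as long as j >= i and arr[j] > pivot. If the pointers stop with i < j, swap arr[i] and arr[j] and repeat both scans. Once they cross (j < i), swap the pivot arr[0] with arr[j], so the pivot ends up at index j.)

Hoare-style two-pointer partition with pivot = 34:

Initial array: [34, 37, 24, 31, 8, 13, 13, 38, 40]

Pointers start at i = 1, j = 8.
i stops at index 1 (arr[1]=37 > 34), j stops at index 6 (arr[6]=13 <= 34): swap arr[1] and arr[6], array becomes [34, 13, 24, 31, 8, 13, 37, 38, 40]
i ends at 6, j ends at 5: the pointers have crossed (j < i), so scanning stops.

Swap pivot arr[0] with arr[5] to place pivot at position 5: [13, 13, 24, 31, 8, 34, 37, 38, 40]
Pivot position: 5

After partitioning with pivot 34, the array becomes [13, 13, 24, 31, 8, 34, 37, 38, 40]. The pivot is placed at index 5. All elements to the left of the pivot are <= 34, and all elements to the right are > 34.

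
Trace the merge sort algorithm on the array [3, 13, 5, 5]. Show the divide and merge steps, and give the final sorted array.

Merge sort trace:

Split: [3, 13, 5, 5] -> [3, 13] and [5, 5]
  Split: [3, 13] -> [3] and [13]
  Merge: [3] + [13] -> [3, 13]
  Split: [5, 5] -> [5] and [5]
  Merge: [5] + [5] -> [5, 5]
Merge: [3, 13] + [5, 5] -> [3, 5, 5, 13]

Final sorted array: [3, 5, 5, 13]

The merge sort proceeds by recursively splitting the array and merging sorted halves.
After all merges, the sorted array is [3, 5, 5, 13].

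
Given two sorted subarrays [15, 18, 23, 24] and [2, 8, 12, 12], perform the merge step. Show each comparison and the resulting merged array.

Merging process:

Compare 15 vs 2: take 2 from right. Merged: [2]
Compare 15 vs 8: take 8 from right. Merged: [2, 8]
Compare 15 vs 12: take 12 from right. Merged: [2, 8, 12]
Compare 15 vs 12: take 12 from right. Merged: [2, 8, 12, 12]
Append remaining from left: [15, 18, 23, 24]. Merged: [2, 8, 12, 12, 15, 18, 23, 24]

Final merged array: [2, 8, 12, 12, 15, 18, 23, 24]
Total comparisons: 4

The merged array is [2, 8, 12, 12, 15, 18, 23, 24], requiring 4 comparisons. The merge step runs in O(n) time where n is the total number of elements.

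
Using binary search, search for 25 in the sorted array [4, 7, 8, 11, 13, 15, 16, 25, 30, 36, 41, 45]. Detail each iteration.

Binary search for 25 in [4, 7, 8, 11, 13, 15, 16, 25, 30, 36, 41, 45]:

lo=0, hi=11, mid=5, arr[mid]=15 -> 15 < 25, search right half
lo=6, hi=11, mid=8, arr[mid]=30 -> 30 > 25, search left half
lo=6, hi=7, mid=6, arr[mid]=16 -> 16 < 25, search right half
lo=7, hi=7, mid=7, arr[mid]=25 -> Found target at index 7!

Binary search finds 25 at index 7 after 4 comparisons. The search repeatedly halves the search space by comparing with the middle element.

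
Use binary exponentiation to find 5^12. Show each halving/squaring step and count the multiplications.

Computing 5^12 by squaring (build up from 5^1; each line after the first costs one multiplication):

5^1 = 5
5^2 = (5^1)^2 = 5^2 = 25
5^3 = 5 * 5^2 = 5 * 25 = 125
5^6 = (5^3)^2 = 125^2 = 15625
5^12 = (5^6)^2 = 15625^2 = 244140625

Result: 244140625
Multiplications needed: 4 (4 lines after 5^1)

5^12 = 244140625. Using exponentiation by squaring, this requires 4 multiplications. The key idea: if the exponent is even, square the half-power; if odd, multiply by the base once.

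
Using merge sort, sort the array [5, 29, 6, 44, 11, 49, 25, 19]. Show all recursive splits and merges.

Merge sort trace:

Split: [5, 29, 6, 44, 11, 49, 25, 19] -> [5, 29, 6, 44] and [11, 49, 25, 19]
  Split: [5, 29, 6, 44] -> [5, 29] and [6, 44]
    Split: [5, 29] -> [5] and [29]
    Merge: [5] + [29] -> [5, 29]
    Split: [6, 44] -> [6] and [44]
    Merge: [6] + [44] -> [6, 44]
  Merge: [5, 29] + [6, 44] -> [5, 6, 29, 44]
  Split: [11, 49, 25, 19] -> [11, 49] and [25, 19]
    Split: [11, 49] -> [11] and [49]
    Merge: [11] + [49] -> [11, 49]
    Split: [25, 19] -> [25] and [19]
    Merge: [25] + [19] -> [19, 25]
  Merge: [11, 49] + [19, 25] -> [11, 19, 25, 49]
Merge: [5, 6, 29, 44] + [11, 19, 25, 49] -> [5, 6, 11, 19, 25, 29, 44, 49]

Final sorted array: [5, 6, 11, 19, 25, 29, 44, 49]

The merge sort proceeds by recursively splitting the array and merging sorted halves.
After all merges, the sorted array is [5, 6, 11, 19, 25, 29, 44, 49].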